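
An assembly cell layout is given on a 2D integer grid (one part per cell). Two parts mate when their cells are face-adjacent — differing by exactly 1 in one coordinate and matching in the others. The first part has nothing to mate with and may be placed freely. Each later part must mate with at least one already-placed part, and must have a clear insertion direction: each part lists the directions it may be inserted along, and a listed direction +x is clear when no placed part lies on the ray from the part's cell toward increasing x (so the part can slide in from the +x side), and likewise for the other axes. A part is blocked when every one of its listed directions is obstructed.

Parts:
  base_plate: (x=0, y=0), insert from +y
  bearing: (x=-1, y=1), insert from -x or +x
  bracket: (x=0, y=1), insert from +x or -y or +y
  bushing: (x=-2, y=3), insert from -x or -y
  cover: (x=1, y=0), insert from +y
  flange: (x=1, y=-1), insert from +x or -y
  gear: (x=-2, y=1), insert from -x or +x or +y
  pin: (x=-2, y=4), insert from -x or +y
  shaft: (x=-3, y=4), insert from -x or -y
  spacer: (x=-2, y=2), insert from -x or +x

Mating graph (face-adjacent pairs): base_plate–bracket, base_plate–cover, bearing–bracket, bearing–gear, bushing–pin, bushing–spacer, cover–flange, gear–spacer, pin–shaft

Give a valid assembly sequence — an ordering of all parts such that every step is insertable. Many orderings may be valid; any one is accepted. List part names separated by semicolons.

1. base_plate@(0, 0) [+y clear] — {base_plate}
2. bracket@(0, 1) [+x clear] — {base_plate, bracket}
3. cover@(1, 0) [+y clear] — {base_plate, bracket, cover}
4. flange@(1, -1) [+x clear] — {base_plate, bracket, cover, flange}
5. bearing@(-1, 1) [-x clear] — {base_plate, bearing, bracket, cover, flange}
6. gear@(-2, 1) [-x clear] — {base_plate, bearing, bracket, cover, flange, gear}
7. spacer@(-2, 2) [-x clear] — {base_plate, bearing, bracket, cover, flange, gear, spacer}
8. bushing@(-2, 3) [-x clear] — {base_plate, bearing, bracket, bushing, cover, flange, gear, spacer}
9. pin@(-2, 4) [-x clear] — {base_plate, bearing, bracket, bushing, cover, flange, gear, pin, spacer}
10. shaft@(-3, 4) [-x clear] — {base_plate, bearing, bracket, bushing, cover, flange, gear, pin, shaft, spacer}

base_plate; bracket; cover; flange; bearing; gear; spacer; bushing; pin; shaft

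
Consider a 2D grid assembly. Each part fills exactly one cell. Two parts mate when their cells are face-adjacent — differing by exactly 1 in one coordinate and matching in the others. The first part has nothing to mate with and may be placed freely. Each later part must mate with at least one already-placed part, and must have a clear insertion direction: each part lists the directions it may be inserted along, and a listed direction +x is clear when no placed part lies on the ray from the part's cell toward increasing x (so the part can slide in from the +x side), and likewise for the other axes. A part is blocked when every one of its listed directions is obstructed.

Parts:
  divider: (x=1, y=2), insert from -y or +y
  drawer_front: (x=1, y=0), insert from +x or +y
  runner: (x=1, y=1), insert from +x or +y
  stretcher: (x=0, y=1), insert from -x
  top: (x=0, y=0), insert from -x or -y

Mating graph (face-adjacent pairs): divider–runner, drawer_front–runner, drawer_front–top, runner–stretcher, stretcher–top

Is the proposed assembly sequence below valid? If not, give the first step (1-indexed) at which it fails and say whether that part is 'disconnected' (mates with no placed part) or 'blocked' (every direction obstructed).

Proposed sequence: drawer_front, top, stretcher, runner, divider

1. drawer_front@(1, 0) [+x clear] — {drawer_front}
2. top@(0, 0) [-x clear] — {drawer_front, top}
3. stretcher@(0, 1) [-x clear] — {drawer_front, stretcher, top}
4. runner@(1, 1) [+x clear] — {drawer_front, runner, stretcher, top}
5. divider@(1, 2) [+y clear] — {divider, drawer_front, runner, stretcher, top}

Valid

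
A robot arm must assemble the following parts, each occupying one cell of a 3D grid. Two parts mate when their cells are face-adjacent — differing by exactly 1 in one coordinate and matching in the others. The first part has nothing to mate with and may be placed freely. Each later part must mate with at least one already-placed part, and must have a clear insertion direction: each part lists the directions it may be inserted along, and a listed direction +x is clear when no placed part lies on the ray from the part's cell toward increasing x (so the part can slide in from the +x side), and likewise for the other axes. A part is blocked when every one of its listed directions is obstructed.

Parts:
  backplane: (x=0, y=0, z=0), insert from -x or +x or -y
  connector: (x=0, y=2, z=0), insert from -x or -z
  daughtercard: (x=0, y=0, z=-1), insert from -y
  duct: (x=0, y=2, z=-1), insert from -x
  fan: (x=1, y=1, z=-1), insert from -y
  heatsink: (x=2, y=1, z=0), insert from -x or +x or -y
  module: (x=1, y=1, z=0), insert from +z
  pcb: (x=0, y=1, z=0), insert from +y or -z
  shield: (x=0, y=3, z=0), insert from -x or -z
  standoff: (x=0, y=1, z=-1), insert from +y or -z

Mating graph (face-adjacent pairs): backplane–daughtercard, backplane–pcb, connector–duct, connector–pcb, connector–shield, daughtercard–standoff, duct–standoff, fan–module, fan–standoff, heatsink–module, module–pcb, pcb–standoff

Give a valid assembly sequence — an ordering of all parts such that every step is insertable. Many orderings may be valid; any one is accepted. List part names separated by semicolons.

fan; module; heatsink; standoff; daughtercard; backplane; duct; pcb; connector; shield

1. fan@(1, 1, -1) [-y clear] — {fan}
2. module@(1, 1, 0) [+z clear] — {fan, module}
3. heatsink@(2, 1, 0) [+x clear] — {fan, heatsink, module}
4. standoff@(0, 1, -1) [+y clear] — {fan, heatsink, module, standoff}
5. daughtercard@(0, 0, -1) [-y clear] — {daughtercard, fan, heatsink, module, standoff}
6. backplane@(0, 0, 0) [-x clear] — {backplane, daughtercard, fan, heatsink, module, standoff}
7. duct@(0, 2, -1) [-x clear] — {backplane, daughtercard, duct, fan, heatsink, module, standoff}
8. pcb@(0, 1, 0) [+y clear] — {backplane, daughtercard, duct, fan, heatsink, module, pcb, standoff}
9. connector@(0, 2, 0) [-x clear] — {backplane, connector, daughtercard, duct, fan, heatsink, module, pcb, standoff}
10. shield@(0, 3, 0) [-x clear] — {backplane, connector, daughtercard, duct, fan, heatsink, module, pcb, shield, standoff}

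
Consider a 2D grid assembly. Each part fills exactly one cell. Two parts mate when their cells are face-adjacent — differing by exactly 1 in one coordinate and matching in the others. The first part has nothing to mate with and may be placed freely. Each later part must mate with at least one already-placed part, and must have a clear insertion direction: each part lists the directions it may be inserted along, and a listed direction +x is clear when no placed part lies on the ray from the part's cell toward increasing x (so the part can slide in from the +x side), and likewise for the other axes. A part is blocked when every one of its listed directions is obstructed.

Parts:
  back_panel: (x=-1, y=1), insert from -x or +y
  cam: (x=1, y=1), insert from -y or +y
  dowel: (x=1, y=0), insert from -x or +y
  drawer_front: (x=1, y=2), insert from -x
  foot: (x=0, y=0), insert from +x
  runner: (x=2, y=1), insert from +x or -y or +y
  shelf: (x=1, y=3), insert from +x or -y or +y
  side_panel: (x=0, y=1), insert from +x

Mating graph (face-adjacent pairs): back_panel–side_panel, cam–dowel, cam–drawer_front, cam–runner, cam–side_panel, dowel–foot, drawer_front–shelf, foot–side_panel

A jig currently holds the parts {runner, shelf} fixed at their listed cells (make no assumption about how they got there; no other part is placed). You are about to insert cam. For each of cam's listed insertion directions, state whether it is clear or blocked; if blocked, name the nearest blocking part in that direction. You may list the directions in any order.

-y: ray from cam(1, 1) has no placed part ⇒ clear
+y: nearest on ray is shelf@(1, 3) ⇒ blocked

+y: blocked by shelf; -y: clear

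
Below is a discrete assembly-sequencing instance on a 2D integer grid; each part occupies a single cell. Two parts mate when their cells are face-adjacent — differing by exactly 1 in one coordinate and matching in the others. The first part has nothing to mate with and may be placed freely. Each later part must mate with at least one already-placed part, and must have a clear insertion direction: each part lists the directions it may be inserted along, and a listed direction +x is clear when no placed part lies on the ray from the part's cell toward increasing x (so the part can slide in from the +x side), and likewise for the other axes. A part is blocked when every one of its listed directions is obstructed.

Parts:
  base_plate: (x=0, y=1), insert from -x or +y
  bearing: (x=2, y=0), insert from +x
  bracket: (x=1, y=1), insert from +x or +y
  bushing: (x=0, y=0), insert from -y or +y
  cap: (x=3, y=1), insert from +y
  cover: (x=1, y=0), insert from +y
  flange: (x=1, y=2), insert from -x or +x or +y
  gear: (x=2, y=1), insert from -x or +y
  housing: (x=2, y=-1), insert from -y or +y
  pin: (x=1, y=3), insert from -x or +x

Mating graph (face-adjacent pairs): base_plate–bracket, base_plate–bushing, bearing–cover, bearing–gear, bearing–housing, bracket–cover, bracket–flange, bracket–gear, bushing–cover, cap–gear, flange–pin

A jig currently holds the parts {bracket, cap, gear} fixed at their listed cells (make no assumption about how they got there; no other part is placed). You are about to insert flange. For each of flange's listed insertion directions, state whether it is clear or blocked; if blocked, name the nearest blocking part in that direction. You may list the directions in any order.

+x: clear; +y: clear; -x: clear

-x: ray from flange(1, 2) has no placed part ⇒ clear
+x: ray from flange(1, 2) has no placed part ⇒ clear
+y: ray from flange(1, 2) has no placed part ⇒ clear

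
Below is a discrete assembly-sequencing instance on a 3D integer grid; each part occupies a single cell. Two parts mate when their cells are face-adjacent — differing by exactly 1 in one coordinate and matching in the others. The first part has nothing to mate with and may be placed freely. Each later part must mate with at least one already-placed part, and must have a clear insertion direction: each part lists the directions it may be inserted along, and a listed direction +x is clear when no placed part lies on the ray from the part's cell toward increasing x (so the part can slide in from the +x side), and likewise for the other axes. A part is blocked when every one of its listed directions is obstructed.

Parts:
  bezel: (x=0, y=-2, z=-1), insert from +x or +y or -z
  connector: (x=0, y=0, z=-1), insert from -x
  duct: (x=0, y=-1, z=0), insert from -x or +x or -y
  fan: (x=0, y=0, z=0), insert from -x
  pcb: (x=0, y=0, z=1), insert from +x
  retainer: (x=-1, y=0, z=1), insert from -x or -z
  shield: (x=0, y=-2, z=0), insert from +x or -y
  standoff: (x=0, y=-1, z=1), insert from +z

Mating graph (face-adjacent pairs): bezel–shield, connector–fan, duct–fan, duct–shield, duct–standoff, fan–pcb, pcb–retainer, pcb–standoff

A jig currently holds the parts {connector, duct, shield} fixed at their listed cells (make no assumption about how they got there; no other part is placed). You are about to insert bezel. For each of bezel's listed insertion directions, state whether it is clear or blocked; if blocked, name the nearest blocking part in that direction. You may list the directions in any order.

+x: ray from bezel(0, -2, -1) has no placed part ⇒ clear
+y: nearest on ray is connector@(0, 0, -1) ⇒ blocked
-z: ray from bezel(0, -2, -1) has no placed part ⇒ clear

+x: clear; +y: blocked by connector; -z: clear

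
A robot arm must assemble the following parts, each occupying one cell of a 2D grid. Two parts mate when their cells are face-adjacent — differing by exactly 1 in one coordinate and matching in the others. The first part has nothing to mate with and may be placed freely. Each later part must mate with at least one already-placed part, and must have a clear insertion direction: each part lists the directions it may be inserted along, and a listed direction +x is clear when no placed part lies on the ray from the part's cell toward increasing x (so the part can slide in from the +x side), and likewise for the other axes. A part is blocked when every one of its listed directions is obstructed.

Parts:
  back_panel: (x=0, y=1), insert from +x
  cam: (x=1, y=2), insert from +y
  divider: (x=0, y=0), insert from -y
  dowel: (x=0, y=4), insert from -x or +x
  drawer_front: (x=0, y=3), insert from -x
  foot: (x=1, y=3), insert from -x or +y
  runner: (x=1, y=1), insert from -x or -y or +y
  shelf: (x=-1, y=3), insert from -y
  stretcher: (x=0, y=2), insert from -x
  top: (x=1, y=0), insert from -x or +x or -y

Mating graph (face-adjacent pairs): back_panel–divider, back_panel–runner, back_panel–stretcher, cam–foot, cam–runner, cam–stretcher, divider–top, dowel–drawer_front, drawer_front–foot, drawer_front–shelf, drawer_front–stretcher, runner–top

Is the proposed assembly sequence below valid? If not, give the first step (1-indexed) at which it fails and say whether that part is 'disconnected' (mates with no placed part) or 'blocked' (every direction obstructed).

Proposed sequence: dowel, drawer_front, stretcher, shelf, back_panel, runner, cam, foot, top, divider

1. dowel@(0, 4) [-x clear] — {dowel}
2. drawer_front@(0, 3) [-x clear] — {dowel, drawer_front}
3. stretcher@(0, 2) [-x clear] — {dowel, drawer_front, stretcher}
4. shelf@(-1, 3) [-y clear] — {dowel, drawer_front, shelf, stretcher}
5. back_panel@(0, 1) [+x clear] — {back_panel, dowel, drawer_front, shelf, stretcher}
6. runner@(1, 1) [-y clear] — {back_panel, dowel, drawer_front, runner, shelf, stretcher}
7. cam@(1, 2) [+y clear] — {back_panel, cam, dowel, drawer_front, runner, shelf, stretcher}
8. foot@(1, 3) [+y clear] — {back_panel, cam, dowel, drawer_front, foot, runner, shelf, stretcher}
9. top@(1, 0) [-x clear] — {back_panel, cam, dowel, drawer_front, foot, runner, shelf, stretcher, top}
10. divider@(0, 0) [-y clear] — {back_panel, cam, divider, dowel, drawer_front, foot, runner, shelf, stretcher, top}

Valid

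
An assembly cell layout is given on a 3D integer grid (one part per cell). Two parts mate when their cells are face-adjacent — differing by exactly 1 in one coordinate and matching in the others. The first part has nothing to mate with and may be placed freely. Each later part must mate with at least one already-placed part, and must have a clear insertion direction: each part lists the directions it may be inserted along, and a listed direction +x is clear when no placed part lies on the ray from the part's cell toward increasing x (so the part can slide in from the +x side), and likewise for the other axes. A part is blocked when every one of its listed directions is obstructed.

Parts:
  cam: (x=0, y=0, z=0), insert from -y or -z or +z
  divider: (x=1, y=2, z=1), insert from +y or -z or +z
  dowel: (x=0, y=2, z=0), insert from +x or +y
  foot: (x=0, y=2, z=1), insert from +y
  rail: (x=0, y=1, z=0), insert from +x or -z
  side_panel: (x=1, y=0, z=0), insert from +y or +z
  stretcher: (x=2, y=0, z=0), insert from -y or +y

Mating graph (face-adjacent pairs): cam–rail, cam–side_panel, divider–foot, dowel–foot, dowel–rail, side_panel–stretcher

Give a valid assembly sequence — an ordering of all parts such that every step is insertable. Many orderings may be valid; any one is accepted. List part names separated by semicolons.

stretcher; side_panel; cam; rail; dowel; foot; divider

1. stretcher@(2, 0, 0) [-y clear] — {stretcher}
2. side_panel@(1, 0, 0) [+y clear] — {side_panel, stretcher}
3. cam@(0, 0, 0) [-y clear] — {cam, side_panel, stretcher}
4. rail@(0, 1, 0) [+x clear] — {cam, rail, side_panel, stretcher}
5. dowel@(0, 2, 0) [+x clear] — {cam, dowel, rail, side_panel, stretcher}
6. foot@(0, 2, 1) [+y clear] — {cam, dowel, foot, rail, side_panel, stretcher}
7. divider@(1, 2, 1) [+y clear] — {cam, divider, dowel, foot, rail, side_panel, stretcher}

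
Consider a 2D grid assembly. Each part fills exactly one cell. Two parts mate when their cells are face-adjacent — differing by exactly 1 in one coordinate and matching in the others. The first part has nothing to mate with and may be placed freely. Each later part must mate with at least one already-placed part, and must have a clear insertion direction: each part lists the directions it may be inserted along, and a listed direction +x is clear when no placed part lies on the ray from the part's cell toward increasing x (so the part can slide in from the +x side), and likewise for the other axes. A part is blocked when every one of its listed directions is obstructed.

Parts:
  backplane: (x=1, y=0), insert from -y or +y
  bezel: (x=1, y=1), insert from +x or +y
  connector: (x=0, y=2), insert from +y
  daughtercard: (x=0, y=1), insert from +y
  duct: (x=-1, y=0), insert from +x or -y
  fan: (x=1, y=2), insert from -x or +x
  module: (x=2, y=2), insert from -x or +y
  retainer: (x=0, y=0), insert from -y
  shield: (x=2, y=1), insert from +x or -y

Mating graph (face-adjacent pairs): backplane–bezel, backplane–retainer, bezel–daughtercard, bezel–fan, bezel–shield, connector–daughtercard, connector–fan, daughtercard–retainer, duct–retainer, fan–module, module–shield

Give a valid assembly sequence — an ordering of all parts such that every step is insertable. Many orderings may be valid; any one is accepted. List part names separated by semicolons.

1. fan@(1, 2) [-x clear] — {fan}
2. bezel@(1, 1) [+x clear] — {bezel, fan}
3. shield@(2, 1) [+x clear] — {bezel, fan, shield}
4. daughtercard@(0, 1) [+y clear] — {bezel, daughtercard, fan, shield}
5. retainer@(0, 0) [-y clear] — {bezel, daughtercard, fan, retainer, shield}
6. connector@(0, 2) [+y clear] — {bezel, connector, daughtercard, fan, retainer, shield}
7. backplane@(1, 0) [-y clear] — {backplane, bezel, connector, daughtercard, fan, retainer, shield}
8. duct@(-1, 0) [-y clear] — {backplane, bezel, connector, daughtercard, duct, fan, retainer, shield}
9. module@(2, 2) [+y clear] — {backplane, bezel, connector, daughtercard, duct, fan, module, retainer, shield}

fan; bezel; shield; daughtercard; retainer; connector; backplane; duct; module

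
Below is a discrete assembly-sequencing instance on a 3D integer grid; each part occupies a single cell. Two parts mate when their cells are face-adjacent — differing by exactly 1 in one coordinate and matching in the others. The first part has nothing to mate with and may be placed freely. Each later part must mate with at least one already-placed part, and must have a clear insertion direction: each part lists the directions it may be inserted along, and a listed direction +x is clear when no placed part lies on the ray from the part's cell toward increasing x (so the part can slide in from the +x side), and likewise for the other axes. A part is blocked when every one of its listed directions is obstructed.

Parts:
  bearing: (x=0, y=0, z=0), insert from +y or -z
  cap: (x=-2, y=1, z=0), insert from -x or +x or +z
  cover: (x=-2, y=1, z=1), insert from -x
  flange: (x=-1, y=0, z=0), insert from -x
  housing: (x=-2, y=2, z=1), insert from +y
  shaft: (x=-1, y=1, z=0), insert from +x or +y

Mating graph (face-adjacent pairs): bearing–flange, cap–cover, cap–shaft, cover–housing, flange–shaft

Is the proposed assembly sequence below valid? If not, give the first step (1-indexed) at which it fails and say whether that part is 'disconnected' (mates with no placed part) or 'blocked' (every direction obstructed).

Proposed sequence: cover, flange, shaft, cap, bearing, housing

1. cover@(-2, 1, 1) [-x clear] — {cover}
2. flange@(-1, 0, 0) — no placed neighbour ⇒ disconnected

Invalid at step 2 (disconnected)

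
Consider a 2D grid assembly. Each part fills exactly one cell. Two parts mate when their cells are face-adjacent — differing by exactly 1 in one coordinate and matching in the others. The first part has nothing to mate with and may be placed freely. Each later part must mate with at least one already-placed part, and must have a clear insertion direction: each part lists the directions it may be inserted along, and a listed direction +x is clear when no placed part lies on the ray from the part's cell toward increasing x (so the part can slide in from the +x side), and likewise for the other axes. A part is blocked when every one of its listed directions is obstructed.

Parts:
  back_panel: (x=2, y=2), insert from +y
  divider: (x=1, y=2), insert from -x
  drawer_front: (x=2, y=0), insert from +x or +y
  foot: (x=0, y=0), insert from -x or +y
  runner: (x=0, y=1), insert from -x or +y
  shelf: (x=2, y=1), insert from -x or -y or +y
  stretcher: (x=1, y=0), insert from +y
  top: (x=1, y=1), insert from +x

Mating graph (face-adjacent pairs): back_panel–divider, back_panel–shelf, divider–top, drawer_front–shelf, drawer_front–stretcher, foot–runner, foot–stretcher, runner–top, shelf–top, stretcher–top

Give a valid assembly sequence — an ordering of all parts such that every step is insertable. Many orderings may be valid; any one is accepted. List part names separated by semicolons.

1. drawer_front@(2, 0) [+x clear] — {drawer_front}
2. stretcher@(1, 0) [+y clear] — {drawer_front, stretcher}
3. top@(1, 1) [+x clear] — {drawer_front, stretcher, top}
4. runner@(0, 1) [-x clear] — {drawer_front, runner, stretcher, top}
5. divider@(1, 2) [-x clear] — {divider, drawer_front, runner, stretcher, top}
6. shelf@(2, 1) [+y clear] — {divider, drawer_front, runner, shelf, stretcher, top}
7. back_panel@(2, 2) [+y clear] — {back_panel, divider, drawer_front, runner, shelf, stretcher, top}
8. foot@(0, 0) [-x clear] — {back_panel, divider, drawer_front, foot, runner, shelf, stretcher, top}

drawer_front; stretcher; top; runner; divider; shelf; back_panel; foot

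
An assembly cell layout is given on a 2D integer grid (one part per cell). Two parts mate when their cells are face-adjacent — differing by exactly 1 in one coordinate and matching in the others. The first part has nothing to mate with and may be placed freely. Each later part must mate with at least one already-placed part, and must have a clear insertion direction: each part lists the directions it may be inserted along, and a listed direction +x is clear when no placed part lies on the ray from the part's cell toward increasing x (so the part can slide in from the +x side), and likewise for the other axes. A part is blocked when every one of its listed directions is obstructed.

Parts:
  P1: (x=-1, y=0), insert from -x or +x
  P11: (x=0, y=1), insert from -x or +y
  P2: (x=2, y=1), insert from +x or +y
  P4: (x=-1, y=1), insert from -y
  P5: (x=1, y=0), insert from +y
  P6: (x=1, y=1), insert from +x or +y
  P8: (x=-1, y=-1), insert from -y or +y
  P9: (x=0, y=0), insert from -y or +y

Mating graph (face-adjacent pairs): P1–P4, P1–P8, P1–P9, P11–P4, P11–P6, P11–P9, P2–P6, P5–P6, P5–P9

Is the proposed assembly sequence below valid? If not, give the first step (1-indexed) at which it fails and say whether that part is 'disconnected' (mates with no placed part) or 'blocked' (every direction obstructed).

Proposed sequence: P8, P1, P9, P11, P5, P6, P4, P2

Invalid at step 7 (blocked)

1. P8@(-1, -1) [-y clear] — {P8}
2. P1@(-1, 0) [-x clear] — {P1, P8}
3. P9@(0, 0) [-y clear] — {P1, P8, P9}
4. P11@(0, 1) [-x clear] — {P1, P11, P8, P9}
5. P5@(1, 0) [+y clear] — {P1, P11, P5, P8, P9}
6. P6@(1, 1) [+x clear] — {P1, P11, P5, P6, P8, P9}
7. P4@(-1, 1) — -y all obstructed ⇒ blocked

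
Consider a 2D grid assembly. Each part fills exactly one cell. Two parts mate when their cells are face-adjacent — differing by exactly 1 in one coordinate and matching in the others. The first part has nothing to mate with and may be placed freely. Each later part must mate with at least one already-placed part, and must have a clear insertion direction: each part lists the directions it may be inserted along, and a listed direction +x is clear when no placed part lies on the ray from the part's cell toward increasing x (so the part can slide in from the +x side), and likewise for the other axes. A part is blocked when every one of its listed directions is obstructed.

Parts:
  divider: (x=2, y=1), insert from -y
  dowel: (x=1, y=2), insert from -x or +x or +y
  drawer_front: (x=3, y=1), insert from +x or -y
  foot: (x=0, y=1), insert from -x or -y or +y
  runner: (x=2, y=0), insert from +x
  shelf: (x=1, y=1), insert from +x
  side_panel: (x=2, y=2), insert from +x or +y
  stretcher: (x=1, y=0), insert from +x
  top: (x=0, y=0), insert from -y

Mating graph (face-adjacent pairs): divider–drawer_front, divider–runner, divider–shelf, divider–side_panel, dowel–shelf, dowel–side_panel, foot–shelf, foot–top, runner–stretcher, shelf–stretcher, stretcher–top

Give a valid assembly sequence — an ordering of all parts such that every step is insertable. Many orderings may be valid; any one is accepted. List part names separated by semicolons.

1. stretcher@(1, 0) [+x clear] — {stretcher}
2. shelf@(1, 1) [+x clear] — {shelf, stretcher}
3. divider@(2, 1) [-y clear] — {divider, shelf, stretcher}
4. runner@(2, 0) [+x clear] — {divider, runner, shelf, stretcher}
5. side_panel@(2, 2) [+x clear] — {divider, runner, shelf, side_panel, stretcher}
6. foot@(0, 1) [-x clear] — {divider, foot, runner, shelf, side_panel, stretcher}
7. drawer_front@(3, 1) [+x clear] — {divider, drawer_front, foot, runner, shelf, side_panel, stretcher}
8. top@(0, 0) [-y clear] — {divider, drawer_front, foot, runner, shelf, side_panel, stretcher, top}
9. dowel@(1, 2) [-x clear] — {divider, dowel, drawer_front, foot, runner, shelf, side_panel, stretcher, top}

stretcher; shelf; divider; runner; side_panel; foot; drawer_front; top; dowel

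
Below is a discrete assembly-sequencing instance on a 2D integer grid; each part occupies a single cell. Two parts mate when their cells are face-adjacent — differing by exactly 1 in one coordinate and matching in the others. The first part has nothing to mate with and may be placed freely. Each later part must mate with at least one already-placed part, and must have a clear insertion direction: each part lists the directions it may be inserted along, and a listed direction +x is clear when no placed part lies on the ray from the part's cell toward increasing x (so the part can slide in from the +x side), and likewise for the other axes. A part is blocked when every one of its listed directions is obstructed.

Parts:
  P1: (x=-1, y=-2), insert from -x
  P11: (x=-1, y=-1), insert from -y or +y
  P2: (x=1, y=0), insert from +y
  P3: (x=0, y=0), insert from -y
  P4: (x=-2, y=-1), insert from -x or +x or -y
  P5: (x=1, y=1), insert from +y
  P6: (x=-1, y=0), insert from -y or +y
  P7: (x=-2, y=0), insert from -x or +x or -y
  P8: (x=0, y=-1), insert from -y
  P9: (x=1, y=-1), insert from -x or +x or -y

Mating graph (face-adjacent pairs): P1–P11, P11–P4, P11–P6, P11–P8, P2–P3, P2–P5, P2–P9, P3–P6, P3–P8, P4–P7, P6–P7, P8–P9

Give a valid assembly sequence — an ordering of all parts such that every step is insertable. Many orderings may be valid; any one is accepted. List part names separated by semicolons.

P11; P6; P3; P8; P9; P2; P5; P4; P7; P1

1. P11@(-1, -1) [-y clear] — {P11}
2. P6@(-1, 0) [+y clear] — {P11, P6}
3. P3@(0, 0) [-y clear] — {P11, P3, P6}
4. P8@(0, -1) [-y clear] — {P11, P3, P6, P8}
5. P9@(1, -1) [+x clear] — {P11, P3, P6, P8, P9}
6. P2@(1, 0) [+y clear] — {P11, P2, P3, P6, P8, P9}
7. P5@(1, 1) [+y clear] — {P11, P2, P3, P5, P6, P8, P9}
8. P4@(-2, -1) [-x clear] — {P11, P2, P3, P4, P5, P6, P8, P9}
9. P7@(-2, 0) [-x clear] — {P11, P2, P3, P4, P5, P6, P7, P8, P9}
10. P1@(-1, -2) [-x clear] — {P1, P11, P2, P3, P4, P5, P6, P7, P8, P9}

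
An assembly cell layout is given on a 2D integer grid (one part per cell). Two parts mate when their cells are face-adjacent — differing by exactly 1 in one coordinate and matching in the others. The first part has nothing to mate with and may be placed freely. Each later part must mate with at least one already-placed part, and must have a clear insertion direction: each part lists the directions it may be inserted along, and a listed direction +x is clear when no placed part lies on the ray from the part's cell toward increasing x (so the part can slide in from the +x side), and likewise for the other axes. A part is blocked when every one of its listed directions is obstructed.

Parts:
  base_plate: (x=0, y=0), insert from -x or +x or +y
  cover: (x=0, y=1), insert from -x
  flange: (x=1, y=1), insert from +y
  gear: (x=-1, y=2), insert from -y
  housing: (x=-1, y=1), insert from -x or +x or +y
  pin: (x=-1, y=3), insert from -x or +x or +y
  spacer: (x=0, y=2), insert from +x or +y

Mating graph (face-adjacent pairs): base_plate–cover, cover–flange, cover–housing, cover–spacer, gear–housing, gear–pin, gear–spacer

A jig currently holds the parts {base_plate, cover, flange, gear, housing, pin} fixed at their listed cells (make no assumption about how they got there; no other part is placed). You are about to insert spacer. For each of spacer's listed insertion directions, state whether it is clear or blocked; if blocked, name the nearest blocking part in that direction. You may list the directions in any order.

+x: clear; +y: clear

+x: ray from spacer(0, 2) has no placed part ⇒ clear
+y: ray from spacer(0, 2) has no placed part ⇒ clear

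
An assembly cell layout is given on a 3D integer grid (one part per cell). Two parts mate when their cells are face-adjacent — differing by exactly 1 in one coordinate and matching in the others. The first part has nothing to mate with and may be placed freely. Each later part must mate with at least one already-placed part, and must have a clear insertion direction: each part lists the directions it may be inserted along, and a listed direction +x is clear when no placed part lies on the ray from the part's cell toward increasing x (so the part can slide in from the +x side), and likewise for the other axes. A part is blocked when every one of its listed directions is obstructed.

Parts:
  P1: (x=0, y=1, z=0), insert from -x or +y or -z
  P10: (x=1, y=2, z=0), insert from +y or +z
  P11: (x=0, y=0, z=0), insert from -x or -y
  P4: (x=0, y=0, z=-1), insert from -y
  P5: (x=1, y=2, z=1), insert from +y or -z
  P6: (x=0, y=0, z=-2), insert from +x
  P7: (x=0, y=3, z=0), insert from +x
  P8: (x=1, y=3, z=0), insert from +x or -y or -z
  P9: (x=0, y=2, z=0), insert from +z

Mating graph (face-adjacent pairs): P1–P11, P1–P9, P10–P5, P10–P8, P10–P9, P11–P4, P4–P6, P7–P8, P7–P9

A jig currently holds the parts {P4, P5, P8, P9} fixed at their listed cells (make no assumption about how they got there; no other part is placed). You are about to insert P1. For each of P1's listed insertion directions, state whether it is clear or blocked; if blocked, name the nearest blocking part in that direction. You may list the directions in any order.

+y: blocked by P9; -x: clear; -z: clear

-x: ray from P1(0, 1, 0) has no placed part ⇒ clear
+y: nearest on ray is P9@(0, 2, 0) ⇒ blocked
-z: ray from P1(0, 1, 0) has no placed part ⇒ clear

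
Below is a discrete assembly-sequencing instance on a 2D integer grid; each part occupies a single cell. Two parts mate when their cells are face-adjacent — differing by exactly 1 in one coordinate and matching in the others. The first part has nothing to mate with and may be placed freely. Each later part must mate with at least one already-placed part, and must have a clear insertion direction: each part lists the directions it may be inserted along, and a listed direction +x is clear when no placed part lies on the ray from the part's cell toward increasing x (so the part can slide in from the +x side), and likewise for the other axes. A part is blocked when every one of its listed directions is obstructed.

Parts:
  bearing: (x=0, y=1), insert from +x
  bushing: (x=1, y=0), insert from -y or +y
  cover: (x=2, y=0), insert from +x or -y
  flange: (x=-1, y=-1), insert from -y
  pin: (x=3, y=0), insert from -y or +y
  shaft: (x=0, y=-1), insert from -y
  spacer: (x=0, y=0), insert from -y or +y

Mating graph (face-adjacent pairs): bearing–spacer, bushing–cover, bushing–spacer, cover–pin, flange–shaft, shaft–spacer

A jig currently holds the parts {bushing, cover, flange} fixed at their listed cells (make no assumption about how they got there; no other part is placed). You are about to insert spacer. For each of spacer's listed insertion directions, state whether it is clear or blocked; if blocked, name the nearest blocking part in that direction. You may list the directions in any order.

-y: ray from spacer(0, 0) has no placed part ⇒ clear
+y: ray from spacer(0, 0) has no placed part ⇒ clear

+y: clear; -y: clear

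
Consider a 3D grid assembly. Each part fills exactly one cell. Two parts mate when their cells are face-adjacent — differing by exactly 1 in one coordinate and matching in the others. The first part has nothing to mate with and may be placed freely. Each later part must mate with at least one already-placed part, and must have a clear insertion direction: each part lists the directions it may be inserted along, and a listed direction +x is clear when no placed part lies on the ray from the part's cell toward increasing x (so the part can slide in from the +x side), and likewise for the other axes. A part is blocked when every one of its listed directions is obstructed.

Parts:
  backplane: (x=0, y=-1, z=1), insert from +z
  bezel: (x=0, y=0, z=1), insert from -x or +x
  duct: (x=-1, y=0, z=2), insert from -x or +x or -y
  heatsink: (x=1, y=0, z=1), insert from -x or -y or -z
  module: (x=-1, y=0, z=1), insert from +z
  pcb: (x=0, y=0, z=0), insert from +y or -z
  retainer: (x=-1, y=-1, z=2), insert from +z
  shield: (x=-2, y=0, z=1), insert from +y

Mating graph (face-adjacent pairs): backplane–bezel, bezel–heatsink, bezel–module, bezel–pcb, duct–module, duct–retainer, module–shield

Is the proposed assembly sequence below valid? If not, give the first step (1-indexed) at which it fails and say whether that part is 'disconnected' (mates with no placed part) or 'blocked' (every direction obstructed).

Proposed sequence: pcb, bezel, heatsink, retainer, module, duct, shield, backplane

Invalid at step 4 (disconnected)

1. pcb@(0, 0, 0) [+y clear] — {pcb}
2. bezel@(0, 0, 1) [-x clear] — {bezel, pcb}
3. heatsink@(1, 0, 1) [-y clear] — {bezel, heatsink, pcb}
4. retainer@(-1, -1, 2) — no placed neighbour ⇒ disconnected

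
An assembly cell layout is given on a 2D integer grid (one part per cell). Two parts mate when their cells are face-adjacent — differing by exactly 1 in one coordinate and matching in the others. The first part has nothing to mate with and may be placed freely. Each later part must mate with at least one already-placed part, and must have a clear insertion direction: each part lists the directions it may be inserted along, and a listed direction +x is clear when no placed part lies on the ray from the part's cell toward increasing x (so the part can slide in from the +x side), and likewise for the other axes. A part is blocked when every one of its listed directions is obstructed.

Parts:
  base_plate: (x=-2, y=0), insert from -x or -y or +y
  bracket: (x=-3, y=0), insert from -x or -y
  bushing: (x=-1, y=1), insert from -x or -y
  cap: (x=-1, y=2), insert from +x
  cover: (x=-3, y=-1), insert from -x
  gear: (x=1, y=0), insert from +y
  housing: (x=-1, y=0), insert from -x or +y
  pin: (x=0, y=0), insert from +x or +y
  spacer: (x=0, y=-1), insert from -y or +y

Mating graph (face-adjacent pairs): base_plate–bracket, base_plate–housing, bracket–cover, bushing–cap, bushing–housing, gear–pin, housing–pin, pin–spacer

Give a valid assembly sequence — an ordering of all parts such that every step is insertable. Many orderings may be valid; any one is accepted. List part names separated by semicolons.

1. spacer@(0, -1) [-y clear] — {spacer}
2. pin@(0, 0) [+x clear] — {pin, spacer}
3. gear@(1, 0) [+y clear] — {gear, pin, spacer}
4. housing@(-1, 0) [-x clear] — {gear, housing, pin, spacer}
5. bushing@(-1, 1) [-x clear] — {bushing, gear, housing, pin, spacer}
6. cap@(-1, 2) [+x clear] — {bushing, cap, gear, housing, pin, spacer}
7. base_plate@(-2, 0) [-x clear] — {base_plate, bushing, cap, gear, housing, pin, spacer}
8. bracket@(-3, 0) [-x clear] — {base_plate, bracket, bushing, cap, gear, housing, pin, spacer}
9. cover@(-3, -1) [-x clear] — {base_plate, bracket, bushing, cap, cover, gear, housing, pin, spacer}

spacer; pin; gear; housing; bushing; cap; base_plate; bracket; cover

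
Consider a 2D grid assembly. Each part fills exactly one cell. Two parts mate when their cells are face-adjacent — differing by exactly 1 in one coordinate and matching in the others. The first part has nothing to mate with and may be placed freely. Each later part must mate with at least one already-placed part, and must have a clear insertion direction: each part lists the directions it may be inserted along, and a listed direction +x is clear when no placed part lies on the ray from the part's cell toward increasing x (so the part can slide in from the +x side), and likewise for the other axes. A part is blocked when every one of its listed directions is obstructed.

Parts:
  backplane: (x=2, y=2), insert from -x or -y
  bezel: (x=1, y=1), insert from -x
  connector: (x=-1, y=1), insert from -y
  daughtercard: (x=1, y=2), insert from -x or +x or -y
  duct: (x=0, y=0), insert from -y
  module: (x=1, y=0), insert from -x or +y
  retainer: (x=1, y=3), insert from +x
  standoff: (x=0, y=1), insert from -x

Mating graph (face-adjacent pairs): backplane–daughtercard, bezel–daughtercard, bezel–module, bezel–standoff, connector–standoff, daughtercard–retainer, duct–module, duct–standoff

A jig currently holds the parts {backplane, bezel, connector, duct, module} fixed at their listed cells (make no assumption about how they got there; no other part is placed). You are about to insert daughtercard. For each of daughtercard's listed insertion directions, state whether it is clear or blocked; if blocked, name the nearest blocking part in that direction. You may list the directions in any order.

+x: blocked by backplane; -x: clear; -y: blocked by bezel

-x: ray from daughtercard(1, 2) has no placed part ⇒ clear
+x: nearest on ray is backplane@(2, 2) ⇒ blocked
-y: nearest on ray is bezel@(1, 1) ⇒ blocked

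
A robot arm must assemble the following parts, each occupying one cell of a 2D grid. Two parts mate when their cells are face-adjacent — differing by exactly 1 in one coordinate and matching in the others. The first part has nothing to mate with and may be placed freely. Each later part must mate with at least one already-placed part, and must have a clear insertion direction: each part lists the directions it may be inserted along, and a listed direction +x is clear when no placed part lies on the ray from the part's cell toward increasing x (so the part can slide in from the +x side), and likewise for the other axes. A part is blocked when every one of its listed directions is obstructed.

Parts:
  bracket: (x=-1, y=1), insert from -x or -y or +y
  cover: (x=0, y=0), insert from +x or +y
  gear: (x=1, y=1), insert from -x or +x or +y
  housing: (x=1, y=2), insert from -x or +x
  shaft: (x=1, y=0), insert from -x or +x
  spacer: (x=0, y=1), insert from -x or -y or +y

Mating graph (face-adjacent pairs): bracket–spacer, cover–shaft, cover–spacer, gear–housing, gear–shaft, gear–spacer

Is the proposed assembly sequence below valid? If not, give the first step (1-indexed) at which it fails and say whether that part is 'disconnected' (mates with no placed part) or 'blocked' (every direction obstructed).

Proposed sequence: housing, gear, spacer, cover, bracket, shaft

1. housing@(1, 2) [-x clear] — {housing}
2. gear@(1, 1) [-x clear] — {gear, housing}
3. spacer@(0, 1) [-x clear] — {gear, housing, spacer}
4. cover@(0, 0) [+x clear] — {cover, gear, housing, spacer}
5. bracket@(-1, 1) [-x clear] — {bracket, cover, gear, housing, spacer}
6. shaft@(1, 0) [+x clear] — {bracket, cover, gear, housing, shaft, spacer}

Valid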